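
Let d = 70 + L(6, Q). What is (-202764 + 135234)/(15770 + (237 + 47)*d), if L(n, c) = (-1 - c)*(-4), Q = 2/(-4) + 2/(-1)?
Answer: -33765/16973 ≈ -1.9893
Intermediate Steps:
Q = -5/2 (Q = 2*(-1/4) + 2*(-1) = -1/2 - 2 = -5/2 ≈ -2.5000)
L(n, c) = 4 + 4*c
d = 64 (d = 70 + (4 + 4*(-5/2)) = 70 + (4 - 10) = 70 - 6 = 64)
(-202764 + 135234)/(15770 + (237 + 47)*d) = (-202764 + 135234)/(15770 + (237 + 47)*64) = -67530/(15770 + 284*64) = -67530/(15770 + 18176) = -67530/33946 = -67530*1/33946 = -33765/16973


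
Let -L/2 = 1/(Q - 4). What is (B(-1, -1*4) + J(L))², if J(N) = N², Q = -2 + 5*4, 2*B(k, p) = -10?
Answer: 59536/2401 ≈ 24.796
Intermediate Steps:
B(k, p) = -5 (B(k, p) = (½)*(-10) = -5)
Q = 18 (Q = -2 + 20 = 18)
L = -⅐ (L = -2/(18 - 4) = -2/14 = -2*1/14 = -⅐ ≈ -0.14286)
(B(-1, -1*4) + J(L))² = (-5 + (-⅐)²)² = (-5 + 1/49)² = (-244/49)² = 59536/2401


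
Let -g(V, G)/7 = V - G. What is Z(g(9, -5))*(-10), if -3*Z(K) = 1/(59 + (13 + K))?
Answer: -5/39 ≈ -0.12821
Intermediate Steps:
g(V, G) = -7*V + 7*G (g(V, G) = -7*(V - G) = -7*V + 7*G)
Z(K) = -1/(3*(72 + K)) (Z(K) = -1/(3*(59 + (13 + K))) = -1/(3*(72 + K)))
Z(g(9, -5))*(-10) = -1/(216 + 3*(-7*9 + 7*(-5)))*(-10) = -1/(216 + 3*(-63 - 35))*(-10) = -1/(216 + 3*(-98))*(-10) = -1/(216 - 294)*(-10) = -1/(-78)*(-10) = -1*(-1/78)*(-10) = (1/78)*(-10) = -5/39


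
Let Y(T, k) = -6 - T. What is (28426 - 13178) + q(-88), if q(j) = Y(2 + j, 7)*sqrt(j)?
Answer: 15248 + 160*I*sqrt(22) ≈ 15248.0 + 750.47*I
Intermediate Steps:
q(j) = sqrt(j)*(-8 - j) (q(j) = (-6 - (2 + j))*sqrt(j) = (-6 + (-2 - j))*sqrt(j) = (-8 - j)*sqrt(j) = sqrt(j)*(-8 - j))
(28426 - 13178) + q(-88) = (28426 - 13178) + sqrt(-88)*(-8 - 1*(-88)) = 15248 + (2*I*sqrt(22))*(-8 + 88) = 15248 + (2*I*sqrt(22))*80 = 15248 + 160*I*sqrt(22)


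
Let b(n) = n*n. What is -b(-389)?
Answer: -151321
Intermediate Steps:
b(n) = n²
-b(-389) = -1*(-389)² = -1*151321 = -151321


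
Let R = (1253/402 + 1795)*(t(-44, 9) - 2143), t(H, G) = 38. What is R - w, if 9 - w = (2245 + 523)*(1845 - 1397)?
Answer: -1023082405/402 ≈ -2.5450e+6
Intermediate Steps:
w = -1240055 (w = 9 - (2245 + 523)*(1845 - 1397) = 9 - 2768*448 = 9 - 1*1240064 = 9 - 1240064 = -1240055)
R = -1521584515/402 (R = (1253/402 + 1795)*(38 - 2143) = (1253*(1/402) + 1795)*(-2105) = (1253/402 + 1795)*(-2105) = (722843/402)*(-2105) = -1521584515/402 ≈ -3.7850e+6)
R - w = -1521584515/402 - 1*(-1240055) = -1521584515/402 + 1240055 = -1023082405/402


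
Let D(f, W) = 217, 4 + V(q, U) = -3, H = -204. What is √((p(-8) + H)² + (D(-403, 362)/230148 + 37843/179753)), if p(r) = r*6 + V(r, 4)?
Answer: √3189077705867952757265841/6894965574 ≈ 259.00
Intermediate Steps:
V(q, U) = -7 (V(q, U) = -4 - 3 = -7)
p(r) = -7 + 6*r (p(r) = r*6 - 7 = 6*r - 7 = -7 + 6*r)
√((p(-8) + H)² + (D(-403, 362)/230148 + 37843/179753)) = √(((-7 + 6*(-8)) - 204)² + (217/230148 + 37843/179753)) = √(((-7 - 48) - 204)² + (217*(1/230148) + 37843*(1/179753))) = √((-55 - 204)² + (217/230148 + 37843/179753)) = √((-259)² + 8748497165/41369793444) = √(67081 + 8748497165/41369793444) = √(2775135862514129/41369793444) = √3189077705867952757265841/6894965574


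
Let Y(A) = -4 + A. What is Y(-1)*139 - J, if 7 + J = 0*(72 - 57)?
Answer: -688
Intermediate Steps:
J = -7 (J = -7 + 0*(72 - 57) = -7 + 0*15 = -7 + 0 = -7)
Y(-1)*139 - J = (-4 - 1)*139 - 1*(-7) = -5*139 + 7 = -695 + 7 = -688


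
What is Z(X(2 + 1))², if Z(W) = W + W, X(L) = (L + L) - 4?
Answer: 16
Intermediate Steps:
X(L) = -4 + 2*L (X(L) = 2*L - 4 = -4 + 2*L)
Z(W) = 2*W
Z(X(2 + 1))² = (2*(-4 + 2*(2 + 1)))² = (2*(-4 + 2*3))² = (2*(-4 + 6))² = (2*2)² = 4² = 16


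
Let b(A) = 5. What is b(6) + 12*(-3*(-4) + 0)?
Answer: 149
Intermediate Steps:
b(6) + 12*(-3*(-4) + 0) = 5 + 12*(-3*(-4) + 0) = 5 + 12*(12 + 0) = 5 + 12*12 = 5 + 144 = 149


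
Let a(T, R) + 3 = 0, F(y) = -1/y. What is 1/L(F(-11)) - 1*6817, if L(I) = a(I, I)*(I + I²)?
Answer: -245533/36 ≈ -6820.4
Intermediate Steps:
a(T, R) = -3 (a(T, R) = -3 + 0 = -3)
L(I) = -3*I - 3*I² (L(I) = -3*(I + I²) = -3*I - 3*I²)
1/L(F(-11)) - 1*6817 = 1/(-3*(-1/(-11))*(1 - 1/(-11))) - 1*6817 = 1/(-3*(-1*(-1/11))*(1 - 1*(-1/11))) - 6817 = 1/(-3*1/11*(1 + 1/11)) - 6817 = 1/(-3*1/11*12/11) - 6817 = 1/(-36/121) - 6817 = -121/36 - 6817 = -245533/36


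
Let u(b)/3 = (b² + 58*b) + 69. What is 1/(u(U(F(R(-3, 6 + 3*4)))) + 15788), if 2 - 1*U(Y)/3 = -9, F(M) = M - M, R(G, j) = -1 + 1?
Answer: 1/25004 ≈ 3.9994e-5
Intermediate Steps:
R(G, j) = 0
F(M) = 0
U(Y) = 33 (U(Y) = 6 - 3*(-9) = 6 + 27 = 33)
u(b) = 207 + 3*b² + 174*b (u(b) = 3*((b² + 58*b) + 69) = 3*(69 + b² + 58*b) = 207 + 3*b² + 174*b)
1/(u(U(F(R(-3, 6 + 3*4)))) + 15788) = 1/((207 + 3*33² + 174*33) + 15788) = 1/((207 + 3*1089 + 5742) + 15788) = 1/((207 + 3267 + 5742) + 15788) = 1/(9216 + 15788) = 1/25004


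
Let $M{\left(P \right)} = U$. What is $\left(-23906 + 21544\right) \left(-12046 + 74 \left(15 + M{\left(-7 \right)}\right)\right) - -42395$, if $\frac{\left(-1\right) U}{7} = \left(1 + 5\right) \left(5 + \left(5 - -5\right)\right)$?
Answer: $135989667$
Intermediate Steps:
$U = -630$ ($U = - 7 \left(1 + 5\right) \left(5 + \left(5 - -5\right)\right) = - 7 \cdot 6 \left(5 + \left(5 + 5\right)\right) = - 7 \cdot 6 \left(5 + 10\right) = - 7 \cdot 6 \cdot 15 = \left(-7\right) 90 = -630$)
$M{\left(P \right)} = -630$
$\left(-23906 + 21544\right) \left(-12046 + 74 \left(15 + M{\left(-7 \right)}\right)\right) - -42395 = \left(-23906 + 21544\right) \left(-12046 + 74 \left(15 - 630\right)\right) - -42395 = - 2362 \left(-12046 + 74 \left(-615\right)\right) + 42395 = - 2362 \left(-12046 - 45510\right) + 42395 = \left(-2362\right) \left(-57556\right) + 42395 = 135947272 + 42395 = 135989667$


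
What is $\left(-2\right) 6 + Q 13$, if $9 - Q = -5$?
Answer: $170$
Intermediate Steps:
$Q = 14$ ($Q = 9 - -5 = 9 + 5 = 14$)
$\left(-2\right) 6 + Q 13 = \left(-2\right) 6 + 14 \cdot 13 = -12 + 182 = 170$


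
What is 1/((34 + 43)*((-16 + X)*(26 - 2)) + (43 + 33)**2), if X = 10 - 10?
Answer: -1/23792 ≈ -4.2031e-5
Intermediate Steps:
X = 0
1/((34 + 43)*((-16 + X)*(26 - 2)) + (43 + 33)**2) = 1/((34 + 43)*((-16 + 0)*(26 - 2)) + (43 + 33)**2) = 1/(77*(-16*24) + 76**2) = 1/(77*(-384) + 5776) = 1/(-29568 + 5776) = 1/(-23792) = -1/23792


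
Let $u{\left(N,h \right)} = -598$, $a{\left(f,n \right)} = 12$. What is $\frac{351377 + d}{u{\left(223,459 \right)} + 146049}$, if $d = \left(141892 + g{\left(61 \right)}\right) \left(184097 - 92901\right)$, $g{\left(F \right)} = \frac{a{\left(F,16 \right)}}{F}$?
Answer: $\frac{789361481101}{8872511} \approx 88967.0$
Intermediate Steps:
$g{\left(F \right)} = \frac{12}{F}$
$d = \frac{789340047104}{61}$ ($d = \left(141892 + \frac{12}{61}\right) \left(184097 - 92901\right) = \frac{8655424}{61} \cdot 91196 = \frac{789340047104}{61} \approx 1.294 \cdot 10^{10}$)
$\frac{351377 + d}{u{\left(223,459 \right)} + 146049} = \frac{351377 + \frac{789340047104}{61}}{-598 + 146049} = \frac{789361481101}{61 \cdot 145451} = \frac{789361481101}{61} \cdot \frac{1}{145451} = \frac{789361481101}{8872511}$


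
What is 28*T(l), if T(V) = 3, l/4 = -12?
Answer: 84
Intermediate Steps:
l = -48 (l = 4*(-12) = -48)
28*T(l) = 28*3 = 84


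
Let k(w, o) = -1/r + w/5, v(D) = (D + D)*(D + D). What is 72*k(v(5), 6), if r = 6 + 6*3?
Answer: 1437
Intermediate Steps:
r = 24 (r = 6 + 18 = 24)
v(D) = 4*D**2 (v(D) = (2*D)*(2*D) = 4*D**2)
k(w, o) = -1/24 + w/5
72*k(v(5), 6) = 72*(-1/24 + (4*5**2)/5) = 72*(-1/24 + (4*25)/5) = 72*(-1/24 + (1/5)*100) = 72*(-1/24 + 20) = 72*(479/24) = 1437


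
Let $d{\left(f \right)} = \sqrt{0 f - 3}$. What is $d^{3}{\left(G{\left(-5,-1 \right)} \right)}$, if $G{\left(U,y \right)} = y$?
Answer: $- 3 i \sqrt{3} \approx - 5.1962 i$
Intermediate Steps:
$d{\left(f \right)} = i \sqrt{3}$ ($d{\left(f \right)} = \sqrt{0 - 3} = \sqrt{-3} = i \sqrt{3}$)
$d^{3}{\left(G{\left(-5,-1 \right)} \right)} = \left(i \sqrt{3}\right)^{3} = - 3 i \sqrt{3}$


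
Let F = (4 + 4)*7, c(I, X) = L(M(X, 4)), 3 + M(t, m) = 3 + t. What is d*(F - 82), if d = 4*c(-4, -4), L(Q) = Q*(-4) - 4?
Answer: -1248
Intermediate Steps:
M(t, m) = t (M(t, m) = -3 + (3 + t) = t)
L(Q) = -4 - 4*Q (L(Q) = -4*Q - 4 = -4 - 4*Q)
c(I, X) = -4 - 4*X
d = 48 (d = 4*(-4 - 4*(-4)) = 4*(-4 + 16) = 4*12 = 48)
F = 56 (F = 8*7 = 56)
d*(F - 82) = 48*(56 - 82) = 48*(-26) = -1248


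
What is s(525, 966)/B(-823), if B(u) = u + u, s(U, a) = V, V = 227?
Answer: -227/1646 ≈ -0.13791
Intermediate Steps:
s(U, a) = 227
B(u) = 2*u
s(525, 966)/B(-823) = 227/((2*(-823))) = 227/(-1646) = 227*(-1/1646) = -227/1646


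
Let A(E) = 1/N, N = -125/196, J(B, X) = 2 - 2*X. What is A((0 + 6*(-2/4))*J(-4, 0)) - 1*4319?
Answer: -540071/125 ≈ -4320.6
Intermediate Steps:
N = -125/196 (N = -125*1/196 = -125/196 ≈ -0.63776)
A(E) = -196/125 (A(E) = 1/(-125/196) = -196/125)
A((0 + 6*(-2/4))*J(-4, 0)) - 1*4319 = -196/125 - 1*4319 = -196/125 - 4319 = -540071/125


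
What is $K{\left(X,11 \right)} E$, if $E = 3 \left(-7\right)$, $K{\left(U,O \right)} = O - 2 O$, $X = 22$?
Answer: $231$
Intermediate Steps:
$K{\left(U,O \right)} = - O$
$E = -21$
$K{\left(X,11 \right)} E = \left(-1\right) 11 \left(-21\right) = \left(-11\right) \left(-21\right) = 231$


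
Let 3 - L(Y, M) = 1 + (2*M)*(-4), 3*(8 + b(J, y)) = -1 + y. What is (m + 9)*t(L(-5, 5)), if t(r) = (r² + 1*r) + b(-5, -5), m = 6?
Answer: 26940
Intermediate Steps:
b(J, y) = -25/3 + y/3 (b(J, y) = -8 + (-1 + y)/3 = -8 + (-⅓ + y/3) = -25/3 + y/3)
L(Y, M) = 2 + 8*M (L(Y, M) = 3 - (1 + (2*M)*(-4)) = 3 - (1 - 8*M) = 3 + (-1 + 8*M) = 2 + 8*M)
t(r) = -10 + r + r² (t(r) = (r² + 1*r) + (-25/3 + (⅓)*(-5)) = (r² + r) + (-25/3 - 5/3) = (r + r²) - 10 = -10 + r + r²)
(m + 9)*t(L(-5, 5)) = (6 + 9)*(-10 + (2 + 8*5) + (2 + 8*5)²) = 15*(-10 + (2 + 40) + (2 + 40)²) = 15*(-10 + 42 + 42²) = 15*(-10 + 42 + 1764) = 15*1796 = 26940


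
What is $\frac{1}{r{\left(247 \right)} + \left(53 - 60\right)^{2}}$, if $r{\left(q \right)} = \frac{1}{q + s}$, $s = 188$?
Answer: $\frac{435}{21316} \approx 0.020407$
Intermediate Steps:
$r{\left(q \right)} = \frac{1}{188 + q}$ ($r{\left(q \right)} = \frac{1}{q + 188} = \frac{1}{188 + q}$)
$\frac{1}{r{\left(247 \right)} + \left(53 - 60\right)^{2}} = \frac{1}{\frac{1}{188 + 247} + \left(53 - 60\right)^{2}} = \frac{1}{\frac{1}{435} + \left(-7\right)^{2}} = \frac{1}{\frac{1}{435} + 49} = \frac{1}{\frac{21316}{435}} = \frac{435}{21316}$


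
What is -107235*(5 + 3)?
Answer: -857880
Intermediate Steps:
-107235*(5 + 3) = -107235*8 = -21447*40 = -857880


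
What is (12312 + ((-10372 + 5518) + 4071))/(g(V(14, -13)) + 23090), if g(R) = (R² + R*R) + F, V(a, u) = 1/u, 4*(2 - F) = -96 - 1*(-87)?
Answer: 2597868/5203907 ≈ 0.49922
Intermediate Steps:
F = 17/4 (F = 2 - (-96 - 1*(-87))/4 = 2 - (-96 + 87)/4 = 2 - ¼*(-9) = 2 + 9/4 = 17/4 ≈ 4.2500)
g(R) = 17/4 + 2*R² (g(R) = (R² + R*R) + 17/4 = (R² + R²) + 17/4 = 2*R² + 17/4 = 17/4 + 2*R²)
(12312 + ((-10372 + 5518) + 4071))/(g(V(14, -13)) + 23090) = (12312 + ((-10372 + 5518) + 4071))/((17/4 + 2*(1/(-13))²) + 23090) = (12312 + (-4854 + 4071))/((17/4 + 2*(-1/13)²) + 23090) = (12312 - 783)/((17/4 + 2*(1/169)) + 23090) = 11529/((17/4 + 2/169) + 23090) = 11529/(2881/676 + 23090) = 11529/(15611721/676) = 11529*(676/15611721) = 2597868/5203907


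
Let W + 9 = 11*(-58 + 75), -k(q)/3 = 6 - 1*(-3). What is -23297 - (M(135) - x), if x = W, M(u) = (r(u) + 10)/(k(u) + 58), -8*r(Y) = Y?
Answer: -5733457/248 ≈ -23119.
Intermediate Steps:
r(Y) = -Y/8
k(q) = -27 (k(q) = -3*(6 - 1*(-3)) = -3*(6 + 3) = -3*9 = -27)
M(u) = 10/31 - u/248 (M(u) = (-u/8 + 10)/(-27 + 58) = (10 - u/8)/31 = (10 - u/8)*(1/31) = 10/31 - u/248)
W = 178 (W = -9 + 11*(-58 + 75) = -9 + 11*17 = -9 + 187 = 178)
x = 178
-23297 - (M(135) - x) = -23297 - ((10/31 - 1/248*135) - 1*178) = -23297 - ((10/31 - 135/248) - 178) = -23297 - (-55/248 - 178) = -23297 - 1*(-44199/248) = -23297 + 44199/248 = -5733457/248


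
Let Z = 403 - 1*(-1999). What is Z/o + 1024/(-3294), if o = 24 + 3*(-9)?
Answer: -1319210/1647 ≈ -800.98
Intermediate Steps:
Z = 2402 (Z = 403 + 1999 = 2402)
o = -3 (o = 24 - 27 = -3)
Z/o + 1024/(-3294) = 2402/(-3) + 1024/(-3294) = 2402*(-⅓) + 1024*(-1/3294) = -2402/3 - 512/1647 = -1319210/1647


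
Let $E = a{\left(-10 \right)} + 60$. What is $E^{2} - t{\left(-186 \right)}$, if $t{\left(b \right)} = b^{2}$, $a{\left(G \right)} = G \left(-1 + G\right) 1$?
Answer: $-5696$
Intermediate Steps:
$a{\left(G \right)} = G \left(-1 + G\right)$
$E = 170$ ($E = - 10 \left(-1 - 10\right) + 60 = \left(-10\right) \left(-11\right) + 60 = 110 + 60 = 170$)
$E^{2} - t{\left(-186 \right)} = 170^{2} - \left(-186\right)^{2} = 28900 - 34596 = -5696$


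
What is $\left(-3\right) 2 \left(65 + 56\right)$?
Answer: $-726$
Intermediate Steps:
$\left(-3\right) 2 \left(65 + 56\right) = \left(-6\right) 121 = -726$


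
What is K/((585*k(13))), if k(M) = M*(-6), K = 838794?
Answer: -139799/7605 ≈ -18.383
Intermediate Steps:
k(M) = -6*M
K/((585*k(13))) = 838794/((585*(-6*13))) = 838794/((585*(-78))) = 838794/(-45630) = 838794*(-1/45630) = -139799/7605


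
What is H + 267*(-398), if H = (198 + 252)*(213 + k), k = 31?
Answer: 3534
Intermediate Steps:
H = 109800 (H = (198 + 252)*(213 + 31) = 450*244 = 109800)
H + 267*(-398) = 109800 + 267*(-398) = 109800 - 106266 = 3534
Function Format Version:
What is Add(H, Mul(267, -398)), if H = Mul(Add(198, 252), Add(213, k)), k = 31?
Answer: 3534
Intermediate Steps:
H = 109800 (H = Mul(Add(198, 252), Add(213, 31)) = Mul(450, 244) = 109800)
Add(H, Mul(267, -398)) = Add(109800, Mul(267, -398)) = Add(109800, -106266) = 3534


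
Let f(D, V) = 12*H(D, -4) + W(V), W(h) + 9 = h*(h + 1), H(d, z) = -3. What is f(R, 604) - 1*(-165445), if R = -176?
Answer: 530820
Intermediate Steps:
W(h) = -9 + h*(1 + h) (W(h) = -9 + h*(h + 1) = -9 + h*(1 + h))
f(D, V) = -45 + V + V² (f(D, V) = 12*(-3) + (-9 + V + V²) = -36 + (-9 + V + V²) = -45 + V + V²)
f(R, 604) - 1*(-165445) = (-45 + 604 + 604²) - 1*(-165445) = (-45 + 604 + 364816) + 165445 = 365375 + 165445 = 530820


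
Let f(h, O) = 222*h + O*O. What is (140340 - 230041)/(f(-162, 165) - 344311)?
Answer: 89701/353050 ≈ 0.25407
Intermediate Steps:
f(h, O) = O² + 222*h (f(h, O) = 222*h + O² = O² + 222*h)
(140340 - 230041)/(f(-162, 165) - 344311) = (140340 - 230041)/((165² + 222*(-162)) - 344311) = -89701/((27225 - 35964) - 344311) = -89701/(-8739 - 344311) = -89701/(-353050) = -89701*(-1/353050) = 89701/353050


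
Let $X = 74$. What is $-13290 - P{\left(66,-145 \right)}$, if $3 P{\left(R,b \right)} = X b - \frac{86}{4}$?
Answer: $- \frac{58237}{6} \approx -9706.2$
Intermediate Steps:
$P{\left(R,b \right)} = - \frac{43}{6} + \frac{74 b}{3}$ ($P{\left(R,b \right)} = \frac{74 b - \frac{86}{4}}{3} = \frac{74 b - \frac{43}{2}}{3} = \frac{- \frac{43}{2} + 74 b}{3} = - \frac{43}{6} + \frac{74 b}{3}$)
$-13290 - P{\left(66,-145 \right)} = -13290 - \left(- \frac{43}{6} + \frac{74}{3} \left(-145\right)\right) = -13290 - \left(- \frac{43}{6} - \frac{10730}{3}\right) = -13290 - - \frac{21503}{6} = -13290 + \frac{21503}{6} = - \frac{58237}{6}$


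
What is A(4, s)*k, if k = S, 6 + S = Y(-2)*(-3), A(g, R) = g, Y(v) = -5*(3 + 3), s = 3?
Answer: 336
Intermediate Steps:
Y(v) = -30 (Y(v) = -5*6 = -30)
S = 84 (S = -6 - 30*(-3) = -6 + 90 = 84)
k = 84
A(4, s)*k = 4*84 = 336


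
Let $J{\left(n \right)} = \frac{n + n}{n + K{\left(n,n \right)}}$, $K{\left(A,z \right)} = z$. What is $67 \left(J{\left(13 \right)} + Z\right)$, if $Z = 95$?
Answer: $6432$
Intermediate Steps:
$J{\left(n \right)} = 1$ ($J{\left(n \right)} = \frac{n + n}{n + n} = \frac{2 n}{2 n} = 2 n \frac{1}{2 n} = 1$)
$67 \left(J{\left(13 \right)} + Z\right) = 67 \left(1 + 95\right) = 67 \cdot 96 = 6432$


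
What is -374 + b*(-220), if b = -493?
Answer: 108086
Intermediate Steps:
-374 + b*(-220) = -374 - 493*(-220) = -374 + 108460 = 108086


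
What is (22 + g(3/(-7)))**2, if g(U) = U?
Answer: 22801/49 ≈ 465.33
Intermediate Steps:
(22 + g(3/(-7)))**2 = (22 + 3/(-7))**2 = (22 + 3*(-1/7))**2 = (22 - 3/7)**2 = (151/7)**2 = 22801/49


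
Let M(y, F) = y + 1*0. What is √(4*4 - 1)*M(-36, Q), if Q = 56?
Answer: -36*√15 ≈ -139.43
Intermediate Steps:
M(y, F) = y (M(y, F) = y + 0 = y)
√(4*4 - 1)*M(-36, Q) = √(4*4 - 1)*(-36) = √(16 - 1)*(-36) = √15*(-36) = -36*√15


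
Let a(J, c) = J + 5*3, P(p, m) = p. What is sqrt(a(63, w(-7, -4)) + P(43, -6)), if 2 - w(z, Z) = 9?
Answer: 11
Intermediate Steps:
w(z, Z) = -7 (w(z, Z) = 2 - 1*9 = 2 - 9 = -7)
a(J, c) = 15 + J (a(J, c) = J + 15 = 15 + J)
sqrt(a(63, w(-7, -4)) + P(43, -6)) = sqrt((15 + 63) + 43) = sqrt(78 + 43) = sqrt(121) = 11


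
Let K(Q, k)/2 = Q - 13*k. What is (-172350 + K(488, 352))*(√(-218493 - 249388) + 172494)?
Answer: -31139651844 - 180526*I*√467881 ≈ -3.114e+10 - 1.2348e+8*I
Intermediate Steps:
K(Q, k) = -26*k + 2*Q (K(Q, k) = 2*(Q - 13*k) = -26*k + 2*Q)
(-172350 + K(488, 352))*(√(-218493 - 249388) + 172494) = (-172350 + (-26*352 + 2*488))*(√(-218493 - 249388) + 172494) = (-172350 + (-9152 + 976))*(√(-467881) + 172494) = (-172350 - 8176)*(I*√467881 + 172494) = -180526*(172494 + I*√467881) = -31139651844 - 180526*I*√467881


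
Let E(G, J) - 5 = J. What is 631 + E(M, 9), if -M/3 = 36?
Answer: 645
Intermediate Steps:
M = -108 (M = -3*36 = -108)
E(G, J) = 5 + J
631 + E(M, 9) = 631 + (5 + 9) = 631 + 14 = 645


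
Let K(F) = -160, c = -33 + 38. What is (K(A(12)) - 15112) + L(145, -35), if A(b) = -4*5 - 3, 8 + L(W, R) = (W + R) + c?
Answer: -15165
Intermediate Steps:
c = 5
L(W, R) = -3 + R + W (L(W, R) = -8 + ((W + R) + 5) = -8 + ((R + W) + 5) = -8 + (5 + R + W) = -3 + R + W)
A(b) = -23 (A(b) = -20 - 3 = -23)
(K(A(12)) - 15112) + L(145, -35) = (-160 - 15112) + (-3 - 35 + 145) = -15272 + 107 = -15165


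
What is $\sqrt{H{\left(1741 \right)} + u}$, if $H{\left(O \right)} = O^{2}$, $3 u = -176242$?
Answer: $\frac{\sqrt{26751003}}{3} \approx 1724.0$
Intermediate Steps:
$u = - \frac{176242}{3}$ ($u = \frac{1}{3} \left(-176242\right) = - \frac{176242}{3} \approx -58747.0$)
$\sqrt{H{\left(1741 \right)} + u} = \sqrt{1741^{2} - \frac{176242}{3}} = \sqrt{3031081 - \frac{176242}{3}} = \sqrt{\frac{8917001}{3}} = \frac{\sqrt{26751003}}{3}$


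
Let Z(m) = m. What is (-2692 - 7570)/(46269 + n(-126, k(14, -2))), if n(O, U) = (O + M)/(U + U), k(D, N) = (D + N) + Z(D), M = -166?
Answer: -66703/300712 ≈ -0.22182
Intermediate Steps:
k(D, N) = N + 2*D (k(D, N) = (D + N) + D = N + 2*D)
n(O, U) = (-166 + O)/(2*U) (n(O, U) = (O - 166)/(U + U) = (-166 + O)/((2*U)) = (-166 + O)*(1/(2*U)) = (-166 + O)/(2*U))
(-2692 - 7570)/(46269 + n(-126, k(14, -2))) = (-2692 - 7570)/(46269 + (-166 - 126)/(2*(-2 + 2*14))) = -10262/(46269 + (½)*(-292)/(-2 + 28)) = -10262/(46269 + (½)*(-292)/26) = -10262/(46269 + (½)*(1/26)*(-292)) = -10262/(46269 - 73/13) = -10262/601424/13 = -10262*13/601424 = -66703/300712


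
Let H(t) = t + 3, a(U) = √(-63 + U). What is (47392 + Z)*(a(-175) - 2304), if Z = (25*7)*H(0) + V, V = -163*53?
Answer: -90496512 + 39278*I*√238 ≈ -9.0497e+7 + 6.0595e+5*I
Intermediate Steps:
H(t) = 3 + t
V = -8639
Z = -8114 (Z = (25*7)*(3 + 0) - 8639 = 175*3 - 8639 = 525 - 8639 = -8114)
(47392 + Z)*(a(-175) - 2304) = (47392 - 8114)*(√(-63 - 175) - 2304) = 39278*(√(-238) - 2304) = 39278*(I*√238 - 2304) = 39278*(-2304 + I*√238) = -90496512 + 39278*I*√238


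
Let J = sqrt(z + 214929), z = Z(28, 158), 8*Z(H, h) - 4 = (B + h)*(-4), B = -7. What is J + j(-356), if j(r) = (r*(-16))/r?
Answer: -16 + sqrt(214854) ≈ 447.52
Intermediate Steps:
Z(H, h) = 4 - h/2 (Z(H, h) = 1/2 + ((-7 + h)*(-4))/8 = 1/2 + (28 - 4*h)/8 = 1/2 + (7/2 - h/2) = 4 - h/2)
z = -75 (z = 4 - 1/2*158 = 4 - 79 = -75)
J = sqrt(214854) (J = sqrt(-75 + 214929) = sqrt(214854) ≈ 463.52)
j(r) = -16 (j(r) = (-16*r)/r = -16)
J + j(-356) = sqrt(214854) - 16 = -16 + sqrt(214854)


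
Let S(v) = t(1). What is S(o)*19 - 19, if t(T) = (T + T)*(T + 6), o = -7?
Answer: 247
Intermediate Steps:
t(T) = 2*T*(6 + T) (t(T) = (2*T)*(6 + T) = 2*T*(6 + T))
S(v) = 14 (S(v) = 2*1*(6 + 1) = 2*1*7 = 14)
S(o)*19 - 19 = 14*19 - 19 = 266 - 19 = 247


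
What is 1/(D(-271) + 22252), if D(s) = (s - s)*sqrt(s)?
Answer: 1/22252 ≈ 4.4940e-5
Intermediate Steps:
D(s) = 0 (D(s) = 0*sqrt(s) = 0)
1/(D(-271) + 22252) = 1/(0 + 22252) = 1/22252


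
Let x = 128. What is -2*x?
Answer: -256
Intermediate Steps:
-2*x = -2*128 = -256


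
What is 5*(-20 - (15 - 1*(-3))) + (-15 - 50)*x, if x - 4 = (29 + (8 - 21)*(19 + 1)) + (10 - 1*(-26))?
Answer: 12225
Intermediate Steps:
x = -191 (x = 4 + ((29 + (8 - 21)*(19 + 1)) + (10 - 1*(-26))) = 4 + ((29 - 13*20) + (10 + 26)) = 4 + ((29 - 260) + 36) = 4 + (-231 + 36) = 4 - 195 = -191)
5*(-20 - (15 - 1*(-3))) + (-15 - 50)*x = 5*(-20 - (15 - 1*(-3))) + (-15 - 50)*(-191) = 5*(-20 - (15 + 3)) - 65*(-191) = 5*(-20 - 1*18) + 12415 = 5*(-20 - 18) + 12415 = 5*(-38) + 12415 = -190 + 12415 = 12225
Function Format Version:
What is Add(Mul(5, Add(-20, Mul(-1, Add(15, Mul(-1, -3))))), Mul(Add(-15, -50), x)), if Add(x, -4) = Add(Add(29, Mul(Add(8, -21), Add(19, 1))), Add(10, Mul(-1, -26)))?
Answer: 12225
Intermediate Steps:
x = -191 (x = Add(4, Add(Add(29, Mul(Add(8, -21), Add(19, 1))), Add(10, Mul(-1, -26)))) = Add(4, Add(Add(29, Mul(-13, 20)), Add(10, 26))) = Add(4, Add(Add(29, -260), 36)) = Add(4, Add(-231, 36)) = Add(4, -195) = -191)
Add(Mul(5, Add(-20, Mul(-1, Add(15, Mul(-1, -3))))), Mul(Add(-15, -50), x)) = Add(Mul(5, Add(-20, Mul(-1, Add(15, Mul(-1, -3))))), Mul(Add(-15, -50), -191)) = Add(Mul(5, Add(-20, Mul(-1, Add(15, 3)))), Mul(-65, -191)) = Add(Mul(5, Add(-20, Mul(-1, 18))), 12415) = Add(Mul(5, Add(-20, -18)), 12415) = Add(Mul(5, -38), 12415) = Add(-190, 12415) = 12225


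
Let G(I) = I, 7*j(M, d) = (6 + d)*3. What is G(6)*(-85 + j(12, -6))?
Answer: -510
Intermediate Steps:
j(M, d) = 18/7 + 3*d/7 (j(M, d) = ((6 + d)*3)/7 = (18 + 3*d)/7 = 18/7 + 3*d/7)
G(6)*(-85 + j(12, -6)) = 6*(-85 + (18/7 + (3/7)*(-6))) = 6*(-85 + (18/7 - 18/7)) = 6*(-85 + 0) = 6*(-85) = -510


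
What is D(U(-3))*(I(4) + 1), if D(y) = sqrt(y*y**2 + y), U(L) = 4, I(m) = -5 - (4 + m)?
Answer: -24*sqrt(17) ≈ -98.955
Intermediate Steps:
I(m) = -9 - m (I(m) = -5 + (-4 - m) = -9 - m)
D(y) = sqrt(y + y**3) (D(y) = sqrt(y**3 + y) = sqrt(y + y**3))
D(U(-3))*(I(4) + 1) = sqrt(4 + 4**3)*((-9 - 1*4) + 1) = sqrt(4 + 64)*((-9 - 4) + 1) = sqrt(68)*(-13 + 1) = (2*sqrt(17))*(-12) = -24*sqrt(17)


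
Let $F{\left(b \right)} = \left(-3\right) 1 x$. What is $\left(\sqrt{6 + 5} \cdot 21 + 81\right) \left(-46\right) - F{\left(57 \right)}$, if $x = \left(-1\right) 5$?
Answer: $-3741 - 966 \sqrt{11} \approx -6944.9$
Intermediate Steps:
$x = -5$
$F{\left(b \right)} = 15$ ($F{\left(b \right)} = \left(-3\right) 1 \left(-5\right) = \left(-3\right) \left(-5\right) = 15$)
$\left(\sqrt{6 + 5} \cdot 21 + 81\right) \left(-46\right) - F{\left(57 \right)} = \left(\sqrt{6 + 5} \cdot 21 + 81\right) \left(-46\right) - 15 = \left(\sqrt{11} \cdot 21 + 81\right) \left(-46\right) - 15 = \left(21 \sqrt{11} + 81\right) \left(-46\right) - 15 = \left(81 + 21 \sqrt{11}\right) \left(-46\right) - 15 = \left(-3726 - 966 \sqrt{11}\right) - 15 = -3741 - 966 \sqrt{11}$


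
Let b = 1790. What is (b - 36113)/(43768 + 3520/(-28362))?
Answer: -486734463/620672248 ≈ -0.78421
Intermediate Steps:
(b - 36113)/(43768 + 3520/(-28362)) = (1790 - 36113)/(43768 + 3520/(-28362)) = -34323/(43768 + 3520*(-1/28362)) = -34323/(43768 - 1760/14181) = -34323/620672248/14181 = -34323*14181/620672248 = -486734463/620672248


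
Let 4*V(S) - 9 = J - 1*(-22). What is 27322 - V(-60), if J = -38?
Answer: 109295/4 ≈ 27324.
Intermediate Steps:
V(S) = -7/4 (V(S) = 9/4 + (-38 - 1*(-22))/4 = 9/4 + (-38 + 22)/4 = 9/4 + (1/4)*(-16) = 9/4 - 4 = -7/4)
27322 - V(-60) = 27322 - 1*(-7/4) = 27322 + 7/4 = 109295/4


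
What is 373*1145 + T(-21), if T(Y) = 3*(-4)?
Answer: 427073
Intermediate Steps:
T(Y) = -12
373*1145 + T(-21) = 373*1145 - 12 = 427085 - 12 = 427073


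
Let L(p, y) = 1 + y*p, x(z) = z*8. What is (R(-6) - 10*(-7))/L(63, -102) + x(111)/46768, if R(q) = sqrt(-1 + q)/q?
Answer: 1643/203030 + I*sqrt(7)/38550 ≈ 0.0080924 + 6.8632e-5*I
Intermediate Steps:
x(z) = 8*z
L(p, y) = 1 + p*y
R(q) = sqrt(-1 + q)/q
(R(-6) - 10*(-7))/L(63, -102) + x(111)/46768 = (sqrt(-1 - 6)/(-6) - 10*(-7))/(1 + 63*(-102)) + (8*111)/46768 = (-I*sqrt(7)/6 + 70)/(1 - 6426) + 888*(1/46768) = (-I*sqrt(7)/6 + 70)/(-6425) + 3/158 = (-I*sqrt(7)/6 + 70)*(-1/6425) + 3/158 = (70 - I*sqrt(7)/6)*(-1/6425) + 3/158 = (-14/1285 + I*sqrt(7)/38550) + 3/158 = 1643/203030 + I*sqrt(7)/38550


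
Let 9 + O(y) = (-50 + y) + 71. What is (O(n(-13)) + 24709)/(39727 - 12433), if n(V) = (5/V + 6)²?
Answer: 2091589/2306343 ≈ 0.90689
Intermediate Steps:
n(V) = (6 + 5/V)²
O(y) = 12 + y (O(y) = -9 + ((-50 + y) + 71) = -9 + (21 + y) = 12 + y)
(O(n(-13)) + 24709)/(39727 - 12433) = ((12 + (5 + 6*(-13))²/(-13)²) + 24709)/(39727 - 12433) = ((12 + (5 - 78)²/169) + 24709)/27294 = ((12 + (1/169)*(-73)²) + 24709)*(1/27294) = ((12 + (1/169)*5329) + 24709)*(1/27294) = ((12 + 5329/169) + 24709)*(1/27294) = (7357/169 + 24709)*(1/27294) = (4183178/169)*(1/27294) = 2091589/2306343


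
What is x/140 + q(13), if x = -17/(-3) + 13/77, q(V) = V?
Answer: 105442/8085 ≈ 13.042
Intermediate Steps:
x = 1348/231 (x = -17*(-⅓) + 13*(1/77) = 17/3 + 13/77 = 1348/231 ≈ 5.8355)
x/140 + q(13) = (1348/231)/140 + 13 = (1348/231)*(1/140) + 13 = 337/8085 + 13 = 105442/8085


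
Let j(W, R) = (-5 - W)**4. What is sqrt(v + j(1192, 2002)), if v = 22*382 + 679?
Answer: 2*sqrt(513235409891) ≈ 1.4328e+6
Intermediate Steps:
v = 9083 (v = 8404 + 679 = 9083)
sqrt(v + j(1192, 2002)) = sqrt(9083 + (5 + 1192)**4) = sqrt(9083 + 1197**4) = sqrt(9083 + 2052941630481) = sqrt(2052941639564) = 2*sqrt(513235409891)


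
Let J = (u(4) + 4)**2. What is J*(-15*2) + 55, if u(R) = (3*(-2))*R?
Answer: -11945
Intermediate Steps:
u(R) = -6*R
J = 400 (J = (-6*4 + 4)**2 = (-24 + 4)**2 = (-20)**2 = 400)
J*(-15*2) + 55 = 400*(-15*2) + 55 = 400*(-30) + 55 = -12000 + 55 = -11945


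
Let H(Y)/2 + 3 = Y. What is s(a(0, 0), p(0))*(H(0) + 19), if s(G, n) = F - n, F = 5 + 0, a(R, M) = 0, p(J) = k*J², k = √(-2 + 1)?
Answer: 65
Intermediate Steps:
H(Y) = -6 + 2*Y
k = I (k = √(-1) = I ≈ 1.0*I)
p(J) = I*J²
F = 5
s(G, n) = 5 - n
s(a(0, 0), p(0))*(H(0) + 19) = (5 - I*0²)*((-6 + 2*0) + 19) = (5 - I*0)*((-6 + 0) + 19) = (5 - 1*0)*(-6 + 19) = (5 + 0)*13 = 5*13 = 65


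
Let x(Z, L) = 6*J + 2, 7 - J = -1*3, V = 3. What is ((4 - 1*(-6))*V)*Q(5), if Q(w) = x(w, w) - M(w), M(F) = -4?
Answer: 1980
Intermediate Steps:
J = 10 (J = 7 - (-1)*3 = 7 - 1*(-3) = 7 + 3 = 10)
x(Z, L) = 62 (x(Z, L) = 6*10 + 2 = 60 + 2 = 62)
Q(w) = 66 (Q(w) = 62 - 1*(-4) = 62 + 4 = 66)
((4 - 1*(-6))*V)*Q(5) = ((4 - 1*(-6))*3)*66 = ((4 + 6)*3)*66 = (10*3)*66 = 30*66 = 1980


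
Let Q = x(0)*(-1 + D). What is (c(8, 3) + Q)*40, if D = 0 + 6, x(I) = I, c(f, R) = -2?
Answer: -80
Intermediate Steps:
D = 6
Q = 0 (Q = 0*(-1 + 6) = 0*5 = 0)
(c(8, 3) + Q)*40 = (-2 + 0)*40 = -2*40 = -80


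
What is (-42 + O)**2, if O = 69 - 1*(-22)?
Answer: 2401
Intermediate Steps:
O = 91 (O = 69 + 22 = 91)
(-42 + O)**2 = (-42 + 91)**2 = 49**2 = 2401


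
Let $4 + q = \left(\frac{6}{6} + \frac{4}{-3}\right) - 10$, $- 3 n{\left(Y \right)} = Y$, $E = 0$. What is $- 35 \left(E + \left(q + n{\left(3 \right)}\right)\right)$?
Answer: $\frac{1610}{3} \approx 536.67$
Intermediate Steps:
$n{\left(Y \right)} = - \frac{Y}{3}$
$q = - \frac{43}{3}$ ($q = -4 + \left(\left(\frac{6}{6} + \frac{4}{-3}\right) - 10\right) = -4 + \left(\left(6 \cdot \frac{1}{6} + 4 \left(- \frac{1}{3}\right)\right) - 10\right) = -4 + \left(\left(1 - \frac{4}{3}\right) - 10\right) = -4 - \frac{31}{3} = - \frac{43}{3} \approx -14.333$)
$- 35 \left(E + \left(q + n{\left(3 \right)}\right)\right) = - 35 \left(0 - \frac{46}{3}\right) = \left(-35\right) \left(- \frac{46}{3}\right) = \frac{1610}{3}$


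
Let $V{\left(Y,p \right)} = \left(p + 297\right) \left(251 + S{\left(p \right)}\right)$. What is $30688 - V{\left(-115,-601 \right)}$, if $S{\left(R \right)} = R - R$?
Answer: $106992$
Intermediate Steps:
$S{\left(R \right)} = 0$
$V{\left(Y,p \right)} = 74547 + 251 p$ ($V{\left(Y,p \right)} = \left(p + 297\right) \left(251 + 0\right) = \left(297 + p\right) 251 = 74547 + 251 p$)
$30688 - V{\left(-115,-601 \right)} = 30688 - \left(74547 + 251 \left(-601\right)\right) = 30688 - \left(74547 - 150851\right) = 30688 - -76304 = 30688 + 76304 = 106992$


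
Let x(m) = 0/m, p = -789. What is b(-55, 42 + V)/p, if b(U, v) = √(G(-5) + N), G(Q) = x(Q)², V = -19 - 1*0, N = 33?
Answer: -√33/789 ≈ -0.0072808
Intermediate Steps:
V = -19 (V = -19 + 0 = -19)
x(m) = 0
G(Q) = 0 (G(Q) = 0² = 0)
b(U, v) = √33 (b(U, v) = √(0 + 33) = √33)
b(-55, 42 + V)/p = √33/(-789) = √33*(-1/789) = -√33/789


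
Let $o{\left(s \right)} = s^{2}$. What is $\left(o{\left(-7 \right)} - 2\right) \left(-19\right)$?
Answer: $-893$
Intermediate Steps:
$\left(o{\left(-7 \right)} - 2\right) \left(-19\right) = \left(\left(-7\right)^{2} - 2\right) \left(-19\right) = \left(49 - 2\right) \left(-19\right) = 47 \left(-19\right) = -893$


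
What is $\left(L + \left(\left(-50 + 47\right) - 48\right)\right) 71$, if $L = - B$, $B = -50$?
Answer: $-71$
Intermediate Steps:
$L = 50$ ($L = \left(-1\right) \left(-50\right) = 50$)
$\left(L + \left(\left(-50 + 47\right) - 48\right)\right) 71 = \left(50 + \left(\left(-50 + 47\right) - 48\right)\right) 71 = \left(50 - 51\right) 71 = \left(-1\right) 71 = -71$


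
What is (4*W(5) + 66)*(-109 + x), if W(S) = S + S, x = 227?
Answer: 12508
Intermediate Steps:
W(S) = 2*S
(4*W(5) + 66)*(-109 + x) = (4*(2*5) + 66)*(-109 + 227) = (4*10 + 66)*118 = (40 + 66)*118 = 106*118 = 12508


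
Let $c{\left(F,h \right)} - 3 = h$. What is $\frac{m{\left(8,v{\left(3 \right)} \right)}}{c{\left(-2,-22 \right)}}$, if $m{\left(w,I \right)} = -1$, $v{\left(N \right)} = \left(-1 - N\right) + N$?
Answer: $\frac{1}{19} \approx 0.052632$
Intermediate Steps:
$c{\left(F,h \right)} = 3 + h$
$v{\left(N \right)} = -1$
$\frac{m{\left(8,v{\left(3 \right)} \right)}}{c{\left(-2,-22 \right)}} = \frac{1}{3 - 22} \left(-1\right) = \frac{1}{-19} \left(-1\right) = \left(- \frac{1}{19}\right) \left(-1\right) = \frac{1}{19}$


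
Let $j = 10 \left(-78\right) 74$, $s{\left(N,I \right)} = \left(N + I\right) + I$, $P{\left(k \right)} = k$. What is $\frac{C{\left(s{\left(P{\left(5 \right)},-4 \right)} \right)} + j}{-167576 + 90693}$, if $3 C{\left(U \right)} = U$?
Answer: $\frac{57721}{76883} \approx 0.75076$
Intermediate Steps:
$s{\left(N,I \right)} = N + 2 I$ ($s{\left(N,I \right)} = \left(I + N\right) + I = N + 2 I$)
$j = -57720$ ($j = \left(-780\right) 74 = -57720$)
$C{\left(U \right)} = \frac{U}{3}$
$\frac{C{\left(s{\left(P{\left(5 \right)},-4 \right)} \right)} + j}{-167576 + 90693} = \frac{\frac{5 + 2 \left(-4\right)}{3} - 57720}{-167576 + 90693} = \frac{\frac{5 - 8}{3} - 57720}{-76883} = \left(\frac{1}{3} \left(-3\right) - 57720\right) \left(- \frac{1}{76883}\right) = \left(-1 - 57720\right) \left(- \frac{1}{76883}\right) = \left(-57721\right) \left(- \frac{1}{76883}\right) = \frac{57721}{76883}$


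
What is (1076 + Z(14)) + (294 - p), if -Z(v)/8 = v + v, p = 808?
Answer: 338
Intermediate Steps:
Z(v) = -16*v (Z(v) = -8*(v + v) = -16*v)
(1076 + Z(14)) + (294 - p) = (1076 - 16*14) + (294 - 1*808) = (1076 - 224) + (294 - 808) = 852 - 514 = 338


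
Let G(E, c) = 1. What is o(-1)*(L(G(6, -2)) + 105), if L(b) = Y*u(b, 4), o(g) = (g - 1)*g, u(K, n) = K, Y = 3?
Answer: 216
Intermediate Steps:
o(g) = g*(-1 + g) (o(g) = (-1 + g)*g = g*(-1 + g))
L(b) = 3*b
o(-1)*(L(G(6, -2)) + 105) = (-(-1 - 1))*(3*1 + 105) = (-1*(-2))*(3 + 105) = 2*108 = 216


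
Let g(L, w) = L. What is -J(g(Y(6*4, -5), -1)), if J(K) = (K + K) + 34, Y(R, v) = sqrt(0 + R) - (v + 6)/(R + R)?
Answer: -815/24 - 4*sqrt(6) ≈ -43.756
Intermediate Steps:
Y(R, v) = sqrt(R) - (6 + v)/(2*R)
J(K) = 34 + 2*K (J(K) = 2*K + 34 = 34 + 2*K)
-J(g(Y(6*4, -5), -1)) = -(34 + 2*((-3 + (6*4)**(3/2) - 1/2*(-5))/((6*4)))) = -(34 + 2*((-3 + 24**(3/2) + 5/2)/24)) = -(34 + 2*((-3 + 48*sqrt(6) + 5/2)/24)) = -(34 + 2*((-1/2 + 48*sqrt(6))/24)) = -(34 + 2*(-1/48 + 2*sqrt(6))) = -(34 + (-1/24 + 4*sqrt(6))) = -(815/24 + 4*sqrt(6)) = -815/24 - 4*sqrt(6)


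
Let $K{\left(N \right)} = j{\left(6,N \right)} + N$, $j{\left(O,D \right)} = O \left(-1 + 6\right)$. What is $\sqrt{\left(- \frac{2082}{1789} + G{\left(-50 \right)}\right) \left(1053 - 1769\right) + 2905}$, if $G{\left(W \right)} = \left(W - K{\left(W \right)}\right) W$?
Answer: $\frac{i \sqrt{3425395156727}}{1789} \approx 1034.5 i$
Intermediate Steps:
$j{\left(O,D \right)} = 5 O$ ($j{\left(O,D \right)} = O 5 = 5 O$)
$K{\left(N \right)} = 30 + N$ ($K{\left(N \right)} = 5 \cdot 6 + N = 30 + N$)
$G{\left(W \right)} = - 30 W$ ($G{\left(W \right)} = \left(W - \left(30 + W\right)\right) W = - 30 W$)
$\sqrt{\left(- \frac{2082}{1789} + G{\left(-50 \right)}\right) \left(1053 - 1769\right) + 2905} = \sqrt{\left(- \frac{2082}{1789} - -1500\right) \left(1053 - 1769\right) + 2905} = \sqrt{\left(\left(-2082\right) \frac{1}{1789} + 1500\right) \left(-716\right) + 2905} = \sqrt{\left(- \frac{2082}{1789} + 1500\right) \left(-716\right) + 2905} = \sqrt{\frac{2681418}{1789} \left(-716\right) + 2905} = \sqrt{- \frac{1919895288}{1789} + 2905} = \sqrt{- \frac{1914698243}{1789}} = \frac{i \sqrt{3425395156727}}{1789}$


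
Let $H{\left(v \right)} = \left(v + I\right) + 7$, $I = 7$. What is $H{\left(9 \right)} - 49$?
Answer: $-26$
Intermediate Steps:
$H{\left(v \right)} = 14 + v$ ($H{\left(v \right)} = \left(v + 7\right) + 7 = \left(7 + v\right) + 7 = 14 + v$)
$H{\left(9 \right)} - 49 = \left(14 + 9\right) - 49 = 23 - 49 = -26$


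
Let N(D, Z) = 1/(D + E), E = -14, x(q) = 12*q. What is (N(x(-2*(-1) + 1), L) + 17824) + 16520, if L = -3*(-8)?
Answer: 755569/22 ≈ 34344.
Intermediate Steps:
L = 24
N(D, Z) = 1/(-14 + D) (N(D, Z) = 1/(D - 14) = 1/(-14 + D))
(N(x(-2*(-1) + 1), L) + 17824) + 16520 = (1/(-14 + 12*(-2*(-1) + 1)) + 17824) + 16520 = (1/(-14 + 12*(2 + 1)) + 17824) + 16520 = (1/(-14 + 12*3) + 17824) + 16520 = (1/(-14 + 36) + 17824) + 16520 = (1/22 + 17824) + 16520 = 392129/22 + 16520 = 755569/22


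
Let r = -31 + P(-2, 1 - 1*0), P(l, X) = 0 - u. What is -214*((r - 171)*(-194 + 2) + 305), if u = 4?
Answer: -8529398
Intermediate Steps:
P(l, X) = -4 (P(l, X) = 0 - 1*4 = 0 - 4 = -4)
r = -35 (r = -31 - 4 = -35)
-214*((r - 171)*(-194 + 2) + 305) = -214*((-35 - 171)*(-194 + 2) + 305) = -214*(-206*(-192) + 305) = -214*(39552 + 305) = -214*39857 = -8529398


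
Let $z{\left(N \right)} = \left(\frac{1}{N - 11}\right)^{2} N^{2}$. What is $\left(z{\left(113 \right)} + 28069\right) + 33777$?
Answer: $\frac{643458553}{10404} \approx 61847.0$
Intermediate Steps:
$z{\left(N \right)} = \frac{N^{2}}{\left(-11 + N\right)^{2}}$ ($z{\left(N \right)} = \left(\frac{1}{-11 + N}\right)^{2} N^{2} = \frac{N^{2}}{\left(-11 + N\right)^{2}}$)
$\left(z{\left(113 \right)} + 28069\right) + 33777 = \left(\frac{113^{2}}{\left(-11 + 113\right)^{2}} + 28069\right) + 33777 = \left(\frac{12769}{10404} + 28069\right) + 33777 = \frac{292042645}{10404} + 33777 = \frac{643458553}{10404}$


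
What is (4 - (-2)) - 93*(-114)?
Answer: 10608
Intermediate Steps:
(4 - (-2)) - 93*(-114) = (4 - 2*(-1)) + 10602 = (4 + 2) + 10602 = 6 + 10602 = 10608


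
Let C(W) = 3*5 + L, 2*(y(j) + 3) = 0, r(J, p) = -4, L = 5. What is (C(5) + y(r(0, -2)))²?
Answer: 289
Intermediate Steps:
y(j) = -3 (y(j) = -3 + (½)*0 = -3 + 0 = -3)
C(W) = 20 (C(W) = 3*5 + 5 = 15 + 5 = 20)
(C(5) + y(r(0, -2)))² = (20 - 3)² = 17² = 289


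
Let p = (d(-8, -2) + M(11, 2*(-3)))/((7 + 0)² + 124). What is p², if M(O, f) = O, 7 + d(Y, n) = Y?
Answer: 16/29929 ≈ 0.00053460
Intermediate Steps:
d(Y, n) = -7 + Y
p = -4/173 (p = ((-7 - 8) + 11)/((7 + 0)² + 124) = (-15 + 11)/(7² + 124) = -4/(49 + 124) = -4/173 ≈ -0.023121)
p² = (-4/173)² = 16/29929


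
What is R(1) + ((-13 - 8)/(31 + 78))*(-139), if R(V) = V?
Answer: 3028/109 ≈ 27.780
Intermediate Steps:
R(1) + ((-13 - 8)/(31 + 78))*(-139) = 1 + ((-13 - 8)/(31 + 78))*(-139) = 1 - 21/109*(-139) = 1 + 2919/109 = 3028/109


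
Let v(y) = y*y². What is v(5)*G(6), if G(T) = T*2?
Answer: 1500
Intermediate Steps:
G(T) = 2*T
v(y) = y³
v(5)*G(6) = 5³*(2*6) = 125*12 = 1500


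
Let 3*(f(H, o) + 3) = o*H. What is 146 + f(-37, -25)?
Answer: 1354/3 ≈ 451.33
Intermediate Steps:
f(H, o) = -3 + H*o/3 (f(H, o) = -3 + (o*H)/3 = -3 + (H*o)/3 = -3 + H*o/3)
146 + f(-37, -25) = 146 + (-3 + (⅓)*(-37)*(-25)) = 146 + (-3 + 925/3) = 146 + 916/3 = 1354/3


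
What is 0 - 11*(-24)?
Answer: 264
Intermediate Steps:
0 - 11*(-24) = 0 + 264 = 264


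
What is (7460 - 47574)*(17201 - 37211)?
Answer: 802681140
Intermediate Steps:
(7460 - 47574)*(17201 - 37211) = -40114*(-20010) = 802681140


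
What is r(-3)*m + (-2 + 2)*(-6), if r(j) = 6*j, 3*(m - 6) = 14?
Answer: -192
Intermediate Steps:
m = 32/3 (m = 6 + (1/3)*14 = 6 + 14/3 = 32/3 ≈ 10.667)
r(-3)*m + (-2 + 2)*(-6) = (6*(-3))*(32/3) + (-2 + 2)*(-6) = -18*32/3 + 0*(-6) = -192 + 0 = -192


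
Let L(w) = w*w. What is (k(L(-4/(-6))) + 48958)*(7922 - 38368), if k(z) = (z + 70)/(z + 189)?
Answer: -2541450134704/1705 ≈ -1.4906e+9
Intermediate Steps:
L(w) = w²
k(z) = (70 + z)/(189 + z)
(k(L(-4/(-6))) + 48958)*(7922 - 38368) = ((70 + (-4/(-6))²)/(189 + (-4/(-6))²) + 48958)*(7922 - 38368) = ((70 + (-4*(-⅙))²)/(189 + (-4*(-⅙))²) + 48958)*(-30446) = ((70 + (⅔)²)/(189 + (⅔)²) + 48958)*(-30446) = ((70 + 4/9)/(189 + 4/9) + 48958)*(-30446) = ((634/9)/(1705/9) + 48958)*(-30446) = ((9/1705)*(634/9) + 48958)*(-30446) = (634/1705 + 48958)*(-30446) = (83474024/1705)*(-30446) = -2541450134704/1705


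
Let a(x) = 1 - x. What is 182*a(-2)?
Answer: 546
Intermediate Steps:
182*a(-2) = 182*(1 - 1*(-2)) = 182*(1 + 2) = 182*3 = 546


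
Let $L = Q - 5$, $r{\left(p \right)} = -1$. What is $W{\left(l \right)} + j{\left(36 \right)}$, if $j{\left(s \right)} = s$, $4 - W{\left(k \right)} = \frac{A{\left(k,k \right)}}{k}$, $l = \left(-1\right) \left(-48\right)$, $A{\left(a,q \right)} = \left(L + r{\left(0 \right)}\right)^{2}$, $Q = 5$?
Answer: $\frac{1919}{48} \approx 39.979$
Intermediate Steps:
$L = 0$ ($L = 5 - 5 = 0$)
$A{\left(a,q \right)} = 1$ ($A{\left(a,q \right)} = \left(0 - 1\right)^{2} = \left(-1\right)^{2} = 1$)
$l = 48$
$W{\left(k \right)} = 4 - \frac{1}{k}$ ($W{\left(k \right)} = 4 - 1 \frac{1}{k} = 4 - \frac{1}{k}$)
$W{\left(l \right)} + j{\left(36 \right)} = \left(4 - \frac{1}{48}\right) + 36 = \frac{191}{48} + 36 = \frac{1919}{48}$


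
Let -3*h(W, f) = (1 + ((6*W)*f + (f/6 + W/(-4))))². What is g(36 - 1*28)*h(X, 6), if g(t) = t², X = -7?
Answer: -1314732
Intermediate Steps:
h(W, f) = -(1 - W/4 + f/6 + 6*W*f)²/3 (h(W, f) = -(1 + ((6*W)*f + (f/6 + W/(-4))))²/3 = -(1 + (6*W*f + (f*(⅙) + W*(-¼))))²/3 = -(1 + (6*W*f + (f/6 - W/4)))²/3 = -(1 + (6*W*f + (-W/4 + f/6)))²/3 = -(1 + (-W/4 + f/6 + 6*W*f))²/3 = -(1 - W/4 + f/6 + 6*W*f)²/3)
g(36 - 1*28)*h(X, 6) = (36 - 1*28)²*(-(12 - 3*(-7) + 2*6 + 72*(-7)*6)²/432) = (36 - 28)²*(-(12 + 21 + 12 - 3024)²/432) = 8²*(-1/432*(-2979)²) = 64*(-1/432*8874441) = 64*(-328683/16) = -1314732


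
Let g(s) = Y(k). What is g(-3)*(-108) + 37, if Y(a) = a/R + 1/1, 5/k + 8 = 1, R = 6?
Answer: -407/7 ≈ -58.143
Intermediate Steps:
k = -5/7 (k = 5/(-8 + 1) = 5/(-7) = 5*(-1/7) = -5/7 ≈ -0.71429)
Y(a) = 1 + a/6 (Y(a) = a/6 + 1/1 = a*(1/6) + 1*1 = a/6 + 1 = 1 + a/6)
g(s) = 37/42 (g(s) = 1 + (1/6)*(-5/7) = 1 - 5/42 = 37/42)
g(-3)*(-108) + 37 = (37/42)*(-108) + 37 = -666/7 + 37 = -407/7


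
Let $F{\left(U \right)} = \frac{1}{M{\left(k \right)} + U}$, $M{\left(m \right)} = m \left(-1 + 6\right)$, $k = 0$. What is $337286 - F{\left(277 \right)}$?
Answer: $\frac{93428221}{277} \approx 3.3729 \cdot 10^{5}$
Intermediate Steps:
$M{\left(m \right)} = 5 m$ ($M{\left(m \right)} = m 5 = 5 m$)
$F{\left(U \right)} = \frac{1}{U}$ ($F{\left(U \right)} = \frac{1}{5 \cdot 0 + U} = \frac{1}{0 + U} = \frac{1}{U}$)
$337286 - F{\left(277 \right)} = 337286 - \frac{1}{277} = \frac{93428221}{277}$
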